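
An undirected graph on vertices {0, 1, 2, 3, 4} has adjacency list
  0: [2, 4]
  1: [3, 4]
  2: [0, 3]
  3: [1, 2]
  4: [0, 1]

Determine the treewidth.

2

A width-2 tree decomposition is:
Bags: B1 = {1, 3, 4}  B2 = {2, 3, 4}  B3 = {0, 2, 4}
Tree: B1–B2, B2–B3
Each bag holds 3 vertices, so the decomposition has width 2, which upper-bounds the treewidth. For the lower bound, G contains the cycle 4–1–3–2–0–4, so G is not a forest; only forests have treewidth ≤ 1, hence tw(G) ≥ 2. Therefore the treewidth is 2.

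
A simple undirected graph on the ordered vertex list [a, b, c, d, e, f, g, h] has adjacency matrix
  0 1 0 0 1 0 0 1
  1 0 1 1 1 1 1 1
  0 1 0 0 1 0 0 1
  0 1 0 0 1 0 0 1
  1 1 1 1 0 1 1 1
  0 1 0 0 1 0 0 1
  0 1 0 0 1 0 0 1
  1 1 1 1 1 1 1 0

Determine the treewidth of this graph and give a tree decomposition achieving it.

Treewidth 3.
One such decomposition:
Bags: B1 = {b, e, g, h}  B2 = {a, b, e, h}  B3 = {b, d, e, h}  B4 = {b, c, e, h}  B5 = {b, e, f, h}
Tree: B1–B2, B1–B3, B2–B4, B3–B5

Every bag has size at most 4, so the width is 4 − 1 = 3 and tw(G) ≤ 3. Conversely, {b, d, e, h} is a clique of size 4, and the vertices of any clique must share a bag in every tree decomposition; so some bag has ≥ 4 vertices and tw(G) ≥ 3. The upper and lower bounds meet at 3, so that is the treewidth.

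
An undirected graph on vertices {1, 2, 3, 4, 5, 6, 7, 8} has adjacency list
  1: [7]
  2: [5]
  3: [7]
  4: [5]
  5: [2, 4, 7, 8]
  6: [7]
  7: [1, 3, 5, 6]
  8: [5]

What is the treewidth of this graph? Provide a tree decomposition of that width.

The largest bag has 2 vertices, giving width 1; this decomposition certifies tw(G) ≤ 1. Any graph with an edge has treewidth ≥ 1, and G has the edge 1–7. Hence tw(G) = 1 exactly.

Treewidth 1.
One optimal decomposition is:
Bags: B1 = {1, 7}  B2 = {5, 7}  B3 = {5, 8}  B4 = {4, 5}  B5 = {2, 5}  B6 = {6, 7}  B7 = {3, 7}
Tree: B1–B2, B2–B3, B3–B4, B2–B5, B1–B6, B1–B7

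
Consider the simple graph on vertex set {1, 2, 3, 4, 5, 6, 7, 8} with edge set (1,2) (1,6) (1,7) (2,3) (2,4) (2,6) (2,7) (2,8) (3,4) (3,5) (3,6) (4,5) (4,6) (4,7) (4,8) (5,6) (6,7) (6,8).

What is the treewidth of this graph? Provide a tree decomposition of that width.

The largest bag has 4 vertices, giving width 3; this decomposition certifies tw(G) ≤ 3. On the other hand G contains the 4-clique {1, 2, 6, 7}. A clique must lie in a single bag of any decomposition, so no decomposition can have width below 3. The upper and lower bounds meet at 3, so that is the treewidth.

Treewidth 3.
One such decomposition:
Bags: B1 = {2, 3, 4, 6}  B2 = {2, 4, 6, 7}  B3 = {2, 4, 6, 8}  B4 = {1, 2, 6, 7}  B5 = {3, 4, 5, 6}
Tree: B1–B2, B1–B3, B2–B4, B1–B5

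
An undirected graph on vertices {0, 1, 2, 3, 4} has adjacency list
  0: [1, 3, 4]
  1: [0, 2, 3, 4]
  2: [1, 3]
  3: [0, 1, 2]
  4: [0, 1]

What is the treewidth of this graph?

2

A width-2 tree decomposition is:
Bags: B1 = {0, 1, 4}  B2 = {0, 1, 3}  B3 = {1, 2, 3}
Tree: B1–B2, B2–B3
Each bag holds 3 vertices, so the decomposition has width 2, which upper-bounds the treewidth. On the other hand G contains the 3-clique {0, 1, 3}. A clique must lie in a single bag of any decomposition, so no decomposition can have width below 2. Combining the bounds, tw(G) = 2.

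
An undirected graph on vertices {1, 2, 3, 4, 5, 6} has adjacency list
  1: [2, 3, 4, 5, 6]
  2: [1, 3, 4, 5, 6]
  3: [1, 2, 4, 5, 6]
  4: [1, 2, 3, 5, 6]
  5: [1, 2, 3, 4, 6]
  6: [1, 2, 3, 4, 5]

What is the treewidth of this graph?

A width-5 tree decomposition is:
Bags: B1 = {1, 2, 3, 4, 5, 6}
Tree: (single bag)
A single bag containing all 6 vertices is trivially a valid decomposition of width 5. On the other hand G contains the 6-clique {1, 2, 3, 4, 5, 6}. A clique must lie in a single bag of any decomposition, so no decomposition can have width below 5. Combining the bounds, tw(G) = 5.

5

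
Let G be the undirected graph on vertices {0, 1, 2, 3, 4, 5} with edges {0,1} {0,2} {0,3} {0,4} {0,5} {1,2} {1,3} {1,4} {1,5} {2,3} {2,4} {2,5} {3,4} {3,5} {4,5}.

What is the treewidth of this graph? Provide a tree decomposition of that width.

Treewidth 5.
One such decomposition:
Bags: B1 = {0, 1, 2, 3, 4, 5}
Tree: (single bag)

With just one bag of size 6, the width is 6 − 1 = 5, so tw(G) ≤ 5. Conversely, {0, 1, 2, 3, 4, 5} is a clique of size 6, and the vertices of any clique must share a bag in every tree decomposition; so some bag has ≥ 6 vertices and tw(G) ≥ 5. Therefore the treewidth is 5.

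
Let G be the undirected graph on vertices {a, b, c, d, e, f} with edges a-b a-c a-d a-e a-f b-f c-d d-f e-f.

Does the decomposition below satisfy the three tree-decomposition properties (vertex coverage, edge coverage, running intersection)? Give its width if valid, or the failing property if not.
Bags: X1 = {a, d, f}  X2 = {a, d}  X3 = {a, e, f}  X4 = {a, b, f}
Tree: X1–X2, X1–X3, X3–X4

A tree decomposition must satisfy three properties: every vertex lies in some bag; for every edge, both endpoints lie together in some bag; and for every vertex, the bags containing it form a connected subtree. Here vertex c appears in no bag, so the decomposition is invalid.

No — vertex c appears in no bag.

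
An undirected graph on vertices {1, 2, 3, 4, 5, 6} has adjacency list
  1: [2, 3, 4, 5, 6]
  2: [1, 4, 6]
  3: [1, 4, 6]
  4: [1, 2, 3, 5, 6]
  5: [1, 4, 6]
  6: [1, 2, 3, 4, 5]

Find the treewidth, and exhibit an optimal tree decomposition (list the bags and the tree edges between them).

Treewidth 3.
One optimal decomposition is:
Bags: B1 = {1, 3, 4, 6}  B2 = {1, 2, 4, 6}  B3 = {1, 4, 5, 6}
Tree: B1–B2, B2–B3

Every bag has size at most 4, so the width is 4 − 1 = 3 and tw(G) ≤ 3. On the other hand G contains the 4-clique {1, 2, 4, 6}. A clique must lie in a single bag of any decomposition, so no decomposition can have width below 3. The upper and lower bounds meet at 3, so that is the treewidth.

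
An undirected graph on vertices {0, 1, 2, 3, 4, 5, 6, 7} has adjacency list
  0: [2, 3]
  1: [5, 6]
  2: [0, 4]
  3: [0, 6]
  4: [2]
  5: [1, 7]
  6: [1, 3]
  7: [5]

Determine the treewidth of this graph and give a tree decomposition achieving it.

Each bag holds 2 vertices, so the decomposition has width 1, which upper-bounds the treewidth. Any graph with an edge has treewidth ≥ 1, and G has the edge 7–5. The upper and lower bounds meet at 1, so that is the treewidth.

Treewidth 1.
One such decomposition:
Bags: B1 = {5, 7}  B2 = {1, 5}  B3 = {1, 6}  B4 = {3, 6}  B5 = {0, 3}  B6 = {0, 2}  B7 = {2, 4}
Tree: B1–B2, B2–B3, B3–B4, B4–B5, B5–B6, B6–B7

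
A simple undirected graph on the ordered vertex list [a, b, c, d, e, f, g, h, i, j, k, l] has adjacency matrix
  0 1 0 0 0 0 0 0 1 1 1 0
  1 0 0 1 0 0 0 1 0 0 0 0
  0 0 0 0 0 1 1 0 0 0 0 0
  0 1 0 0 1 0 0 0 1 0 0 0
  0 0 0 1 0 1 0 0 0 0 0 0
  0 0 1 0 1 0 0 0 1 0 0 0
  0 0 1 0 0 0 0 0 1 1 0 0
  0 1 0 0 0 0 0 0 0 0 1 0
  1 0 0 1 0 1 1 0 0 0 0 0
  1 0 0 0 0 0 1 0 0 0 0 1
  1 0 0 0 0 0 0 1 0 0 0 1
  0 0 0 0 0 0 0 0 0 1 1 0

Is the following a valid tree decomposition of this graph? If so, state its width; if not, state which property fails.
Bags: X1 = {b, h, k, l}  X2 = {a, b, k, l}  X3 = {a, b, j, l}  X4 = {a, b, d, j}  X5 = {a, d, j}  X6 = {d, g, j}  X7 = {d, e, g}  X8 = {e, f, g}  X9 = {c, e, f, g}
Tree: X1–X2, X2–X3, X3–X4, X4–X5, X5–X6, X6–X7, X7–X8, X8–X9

A tree decomposition must satisfy three properties: every vertex lies in some bag; for every edge, both endpoints lie together in some bag; and for every vertex, the bags containing it form a connected subtree. Here vertex i appears in no bag, so the decomposition is invalid.

No — vertex i appears in no bag.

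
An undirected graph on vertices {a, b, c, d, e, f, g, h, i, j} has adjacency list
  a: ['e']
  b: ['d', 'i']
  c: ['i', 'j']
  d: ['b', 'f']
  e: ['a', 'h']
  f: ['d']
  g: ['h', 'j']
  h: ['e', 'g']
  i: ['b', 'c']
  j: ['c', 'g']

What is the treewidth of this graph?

A width-1 tree decomposition is:
Bags: B1 = {d, f}  B2 = {b, d}  B3 = {b, i}  B4 = {c, i}  B5 = {c, j}  B6 = {g, j}  B7 = {g, h}  B8 = {e, h}  B9 = {a, e}
Tree: B1–B2, B2–B3, B3–B4, B4–B5, B5–B6, B6–B7, B7–B8, B8–B9
Each bag holds 2 vertices, so the decomposition has width 1, which upper-bounds the treewidth. Since G has at least one edge (e.g. f–d), it is not an edgeless graph, so tw(G) ≥ 1. The upper and lower bounds meet at 1, so that is the treewidth.

1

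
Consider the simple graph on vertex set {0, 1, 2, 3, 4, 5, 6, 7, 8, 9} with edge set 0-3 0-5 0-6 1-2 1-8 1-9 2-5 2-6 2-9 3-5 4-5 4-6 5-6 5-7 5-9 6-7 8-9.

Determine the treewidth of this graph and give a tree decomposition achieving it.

Treewidth 2.
One such decomposition:
Bags: B1 = {2, 5, 9}  B2 = {2, 5, 6}  B3 = {4, 5, 6}  B4 = {0, 5, 6}  B5 = {0, 3, 5}  B6 = {5, 6, 7}  B7 = {1, 2, 9}  B8 = {1, 8, 9}
Tree: B1–B2, B2–B3, B2–B4, B4–B5, B4–B6, B1–B7, B7–B8

Each bag holds 3 vertices, so the decomposition has width 2, which upper-bounds the treewidth. For the lower bound, the 3 vertices {1, 8, 9} are pairwise adjacent, and any tree decomposition puts a clique entirely inside one bag — forcing width ≥ 2. Hence tw(G) = 2 exactly.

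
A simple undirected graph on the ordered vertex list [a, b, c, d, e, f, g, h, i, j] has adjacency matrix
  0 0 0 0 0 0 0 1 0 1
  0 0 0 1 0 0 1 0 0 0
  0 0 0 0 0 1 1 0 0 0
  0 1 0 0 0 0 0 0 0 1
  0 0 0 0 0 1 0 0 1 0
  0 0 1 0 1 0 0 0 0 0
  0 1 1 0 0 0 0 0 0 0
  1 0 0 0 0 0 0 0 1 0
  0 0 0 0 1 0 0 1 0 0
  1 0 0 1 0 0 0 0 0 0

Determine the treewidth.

A width-2 tree decomposition is:
Bags: B1 = {b, c, g}  B2 = {b, c, f}  B3 = {b, e, f}  B4 = {b, e, i}  B5 = {b, h, i}  B6 = {a, b, h}  B7 = {a, b, j}  B8 = {b, d, j}
Tree: B1–B2, B2–B3, B3–B4, B4–B5, B5–B6, B6–B7, B7–B8
The largest bag has 3 vertices, giving width 2; this decomposition certifies tw(G) ≤ 2. For the lower bound, G contains the cycle b–g–c–f–e–i–h–a–j–d–b, so G is not a forest; only forests have treewidth ≤ 1, hence tw(G) ≥ 2. The upper and lower bounds meet at 2, so that is the treewidth.

2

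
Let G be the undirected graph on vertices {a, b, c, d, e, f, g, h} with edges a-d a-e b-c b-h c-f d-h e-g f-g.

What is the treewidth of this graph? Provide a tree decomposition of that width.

Each bag holds 3 vertices, so the decomposition has width 2, which upper-bounds the treewidth. The edges g–f–c–b–h–d–a–e–g form a cycle, so G is not a tree and its treewidth is at least 2. The upper and lower bounds meet at 2, so that is the treewidth.

Treewidth 2.
One such decomposition:
Bags: B1 = {c, f, g}  B2 = {b, c, g}  B3 = {b, g, h}  B4 = {d, g, h}  B5 = {a, d, g}  B6 = {a, e, g}
Tree: B1–B2, B2–B3, B3–B4, B4–B5, B5–B6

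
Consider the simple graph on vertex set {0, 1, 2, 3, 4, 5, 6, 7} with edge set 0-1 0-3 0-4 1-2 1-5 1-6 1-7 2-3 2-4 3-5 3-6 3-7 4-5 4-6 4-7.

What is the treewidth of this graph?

A width-3 tree decomposition is:
Bags: B1 = {0, 1, 3, 4}  B2 = {1, 3, 4, 6}  B3 = {1, 2, 3, 4}  B4 = {1, 3, 4, 7}  B5 = {1, 3, 4, 5}
Tree: B1–B2, B2–B3, B3–B4, B4–B5
Every bag has size at most 4, so the width is 4 − 1 = 3 and tw(G) ≤ 3. For the lower bound: the 4 vertex sets {0,4}, {3,6}, {1}, {2} are disjoint, each induces a connected subgraph, and every pair is joined by at least one edge of G. Contracting each set to a single vertex therefore yields K_{4} as a minor, and since treewidth is minor-monotone, tw(G) ≥ tw(K_{4}) = 3. Therefore the treewidth is 3.

3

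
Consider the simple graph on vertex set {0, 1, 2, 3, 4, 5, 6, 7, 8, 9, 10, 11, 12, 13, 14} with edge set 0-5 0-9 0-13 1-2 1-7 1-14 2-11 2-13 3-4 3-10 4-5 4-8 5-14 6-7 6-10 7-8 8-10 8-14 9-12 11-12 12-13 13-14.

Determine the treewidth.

3

A width-3 tree decomposition is:
Bags: B1 = {0, 9, 11, 12}  B2 = {0, 11, 12, 13}  B3 = {0, 2, 11, 13}  B4 = {0, 2, 5, 13}  B5 = {2, 5, 13, 14}  B6 = {1, 2, 5, 14}  B7 = {1, 4, 5, 14}  B8 = {1, 4, 8, 14}  B9 = {1, 4, 7, 8}  B10 = {3, 4, 7, 8}  B11 = {3, 7, 8, 10}  B12 = {3, 6, 7, 10}
Tree: B1–B2, B2–B3, B3–B4, B4–B5, B5–B6, B6–B7, B7–B8, B8–B9, B9–B10, B10–B11, B11–B12
Every bag has size at most 4, so the width is 4 − 1 = 3 and tw(G) ≤ 3. For the lower bound: the 4 vertex sets {9,11,12}, {0}, {13}, {1,2,5,14} are disjoint, each induces a connected subgraph, and every pair is joined by at least one edge of G. Contracting each set to a single vertex therefore yields K_{4} as a minor, and since treewidth is minor-monotone, tw(G) ≥ tw(K_{4}) = 3. The upper and lower bounds meet at 3, so that is the treewidth.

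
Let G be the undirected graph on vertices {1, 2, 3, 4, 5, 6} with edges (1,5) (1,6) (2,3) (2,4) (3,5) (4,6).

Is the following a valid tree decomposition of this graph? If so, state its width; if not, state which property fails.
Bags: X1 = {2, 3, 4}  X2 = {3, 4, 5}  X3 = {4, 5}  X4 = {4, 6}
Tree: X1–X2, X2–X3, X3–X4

No — vertex 1 appears in no bag.

A tree decomposition must satisfy three properties: every vertex lies in some bag; for every edge, both endpoints lie together in some bag; and for every vertex, the bags containing it form a connected subtree. Here vertex 1 appears in no bag, so the decomposition is invalid.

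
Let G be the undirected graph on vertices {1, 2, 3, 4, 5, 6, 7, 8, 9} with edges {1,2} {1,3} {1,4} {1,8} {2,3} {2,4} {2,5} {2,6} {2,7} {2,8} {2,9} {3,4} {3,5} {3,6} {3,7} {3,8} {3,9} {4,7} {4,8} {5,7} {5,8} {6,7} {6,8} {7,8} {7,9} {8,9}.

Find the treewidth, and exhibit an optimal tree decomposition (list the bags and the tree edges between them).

Each bag holds 5 vertices, so the decomposition has width 4, which upper-bounds the treewidth. Conversely, {1, 2, 3, 4, 8} is a clique of size 5, and the vertices of any clique must share a bag in every tree decomposition; so some bag has ≥ 5 vertices and tw(G) ≥ 4. Hence tw(G) = 4 exactly.

Treewidth 4.
Bags: B1 = {2, 3, 4, 7, 8}  B2 = {2, 3, 7, 8, 9}  B3 = {1, 2, 3, 4, 8}  B4 = {2, 3, 6, 7, 8}  B5 = {2, 3, 5, 7, 8}
Tree: B1–B2, B1–B3, B1–B4, B1–B5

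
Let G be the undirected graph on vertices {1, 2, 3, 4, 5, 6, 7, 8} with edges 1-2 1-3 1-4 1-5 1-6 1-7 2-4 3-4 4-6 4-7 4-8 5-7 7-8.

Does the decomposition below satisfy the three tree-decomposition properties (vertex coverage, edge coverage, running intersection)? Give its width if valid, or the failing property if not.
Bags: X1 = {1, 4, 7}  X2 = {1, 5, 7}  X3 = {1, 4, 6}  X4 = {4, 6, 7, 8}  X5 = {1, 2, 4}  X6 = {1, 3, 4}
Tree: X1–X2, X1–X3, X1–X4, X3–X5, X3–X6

A tree decomposition must satisfy three properties: every vertex lies in some bag; for every edge, both endpoints lie together in some bag; and for every vertex, the bags containing it form a connected subtree. Here bags containing vertex 6 are not connected in the tree, so the decomposition is invalid.

No — bags containing vertex 6 are not connected in the tree.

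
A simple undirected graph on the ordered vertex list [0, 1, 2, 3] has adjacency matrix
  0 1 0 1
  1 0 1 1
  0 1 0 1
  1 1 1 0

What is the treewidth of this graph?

A width-2 tree decomposition is:
Bags: B1 = {0, 1, 3}  B2 = {1, 2, 3}
Tree: B1–B2
Every bag has size at most 3, so the width is 3 − 1 = 2 and tw(G) ≤ 2. Conversely, {0, 1, 3} is a clique of size 3, and the vertices of any clique must share a bag in every tree decomposition; so some bag has ≥ 3 vertices and tw(G) ≥ 2. Hence tw(G) = 2 exactly.

2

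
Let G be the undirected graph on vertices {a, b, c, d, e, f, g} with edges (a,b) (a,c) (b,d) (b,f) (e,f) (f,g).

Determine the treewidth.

1

A width-1 tree decomposition is:
Bags: B1 = {a, b}  B2 = {b, f}  B3 = {b, d}  B4 = {a, c}  B5 = {e, f}  B6 = {f, g}
Tree: B1–B2, B1–B3, B1–B4, B2–B5, B2–B6
Every bag has size at most 2, so the width is 2 − 1 = 1 and tw(G) ≤ 1. Any graph with an edge has treewidth ≥ 1, and G has the edge b–a. Hence tw(G) = 1 exactly.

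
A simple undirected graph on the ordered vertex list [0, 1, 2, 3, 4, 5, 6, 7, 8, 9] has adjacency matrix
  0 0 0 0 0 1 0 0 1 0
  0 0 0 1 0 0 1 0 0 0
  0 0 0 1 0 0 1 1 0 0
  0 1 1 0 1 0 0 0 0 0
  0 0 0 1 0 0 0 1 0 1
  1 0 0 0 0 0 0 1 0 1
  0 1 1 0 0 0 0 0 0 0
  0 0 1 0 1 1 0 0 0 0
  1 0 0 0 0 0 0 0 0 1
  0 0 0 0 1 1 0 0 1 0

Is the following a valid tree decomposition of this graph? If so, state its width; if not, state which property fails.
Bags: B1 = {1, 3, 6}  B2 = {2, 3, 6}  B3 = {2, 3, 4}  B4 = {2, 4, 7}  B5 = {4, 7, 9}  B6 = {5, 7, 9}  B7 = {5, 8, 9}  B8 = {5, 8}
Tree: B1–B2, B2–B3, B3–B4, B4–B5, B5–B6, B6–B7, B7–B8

No — vertex 0 appears in no bag.

A tree decomposition must satisfy three properties: every vertex lies in some bag; for every edge, both endpoints lie together in some bag; and for every vertex, the bags containing it form a connected subtree. Here vertex 0 appears in no bag, so the decomposition is invalid.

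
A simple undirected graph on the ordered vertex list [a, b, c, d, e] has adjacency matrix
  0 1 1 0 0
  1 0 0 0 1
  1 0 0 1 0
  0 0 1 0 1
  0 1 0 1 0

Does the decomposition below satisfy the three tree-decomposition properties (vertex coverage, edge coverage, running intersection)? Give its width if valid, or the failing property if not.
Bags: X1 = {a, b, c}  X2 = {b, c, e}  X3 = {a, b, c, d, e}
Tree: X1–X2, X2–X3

No — bags containing vertex a are not connected in the tree.

A tree decomposition must satisfy three properties: every vertex lies in some bag; for every edge, both endpoints lie together in some bag; and for every vertex, the bags containing it form a connected subtree. Here bags containing vertex a are not connected in the tree, so the decomposition is invalid.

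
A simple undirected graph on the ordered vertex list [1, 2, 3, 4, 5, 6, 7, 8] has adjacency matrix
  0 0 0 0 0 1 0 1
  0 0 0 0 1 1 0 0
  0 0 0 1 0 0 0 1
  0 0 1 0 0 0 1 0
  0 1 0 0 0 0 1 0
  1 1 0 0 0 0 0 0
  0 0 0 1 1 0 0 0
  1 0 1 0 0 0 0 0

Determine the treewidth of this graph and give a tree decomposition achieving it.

Treewidth 2.
One optimal decomposition is:
Bags: B1 = {4, 5, 7}  B2 = {2, 4, 5}  B3 = {2, 4, 6}  B4 = {1, 4, 6}  B5 = {1, 4, 8}  B6 = {3, 4, 8}
Tree: B1–B2, B2–B3, B3–B4, B4–B5, B5–B6

Each bag holds 3 vertices, so the decomposition has width 2, which upper-bounds the treewidth. The edges 4–7–5–2–6–1–8–3–4 form a cycle, so G is not a tree and its treewidth is at least 2. Combining the bounds, tw(G) = 2.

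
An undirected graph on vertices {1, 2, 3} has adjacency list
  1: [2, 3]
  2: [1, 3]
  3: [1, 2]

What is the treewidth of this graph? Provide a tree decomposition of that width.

Treewidth 2.
One optimal decomposition is:
Bags: B1 = {1, 2, 3}
Tree: (single bag)

With just one bag of size 3, the width is 3 − 1 = 2, so tw(G) ≤ 2. For the lower bound, the 3 vertices {1, 2, 3} are pairwise adjacent, and any tree decomposition puts a clique entirely inside one bag — forcing width ≥ 2. Hence tw(G) = 2 exactly.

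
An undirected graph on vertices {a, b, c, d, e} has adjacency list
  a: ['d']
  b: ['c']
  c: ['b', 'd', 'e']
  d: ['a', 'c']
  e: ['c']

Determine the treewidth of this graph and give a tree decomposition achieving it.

Treewidth 1.
Bags: B1 = {c, d}  B2 = {c, e}  B3 = {a, d}  B4 = {b, c}
Tree: B1–B2, B1–B3, B2–B4

Each bag holds 2 vertices, so the decomposition has width 1, which upper-bounds the treewidth. G has an edge, so its treewidth is at least 1. Combining the bounds, tw(G) = 1.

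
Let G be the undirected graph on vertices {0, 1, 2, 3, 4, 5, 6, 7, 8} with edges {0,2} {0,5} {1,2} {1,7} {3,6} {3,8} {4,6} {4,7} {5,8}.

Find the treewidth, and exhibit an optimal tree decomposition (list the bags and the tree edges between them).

Treewidth 2.
One optimal decomposition is:
Bags: B1 = {3, 5, 8}  B2 = {0, 3, 5}  B3 = {0, 2, 3}  B4 = {1, 2, 3}  B5 = {1, 3, 7}  B6 = {3, 4, 7}  B7 = {3, 4, 6}
Tree: B1–B2, B2–B3, B3–B4, B4–B5, B5–B6, B6–B7

Each bag holds 3 vertices, so the decomposition has width 2, which upper-bounds the treewidth. Since 3–8–5–0–2–1–7–4–6–3 is a cycle in G, G is not acyclic. Forests are exactly the graphs of treewidth ≤ 1, so tw(G) ≥ 2. Hence tw(G) = 2 exactly.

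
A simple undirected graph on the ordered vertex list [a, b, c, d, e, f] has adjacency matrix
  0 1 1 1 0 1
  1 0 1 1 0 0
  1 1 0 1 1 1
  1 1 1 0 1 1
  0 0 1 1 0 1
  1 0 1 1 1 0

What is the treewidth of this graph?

3

A width-3 tree decomposition is:
Bags: B1 = {a, b, c, d}  B2 = {a, c, d, f}  B3 = {c, d, e, f}
Tree: B1–B2, B2–B3
The largest bag has 4 vertices, giving width 3; this decomposition certifies tw(G) ≤ 3. Conversely, {c, d, e, f} is a clique of size 4, and the vertices of any clique must share a bag in every tree decomposition; so some bag has ≥ 4 vertices and tw(G) ≥ 3. Therefore the treewidth is 3.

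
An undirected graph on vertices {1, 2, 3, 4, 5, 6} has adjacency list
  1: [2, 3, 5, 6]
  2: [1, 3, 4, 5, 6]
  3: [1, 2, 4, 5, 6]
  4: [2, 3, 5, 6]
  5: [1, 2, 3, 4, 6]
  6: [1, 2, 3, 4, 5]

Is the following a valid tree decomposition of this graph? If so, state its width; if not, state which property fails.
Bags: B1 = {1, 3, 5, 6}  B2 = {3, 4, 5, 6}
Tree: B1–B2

A tree decomposition must satisfy three properties: every vertex lies in some bag; for every edge, both endpoints lie together in some bag; and for every vertex, the bags containing it form a connected subtree. Here vertex 2 appears in no bag, so the decomposition is invalid.

No — vertex 2 appears in no bag.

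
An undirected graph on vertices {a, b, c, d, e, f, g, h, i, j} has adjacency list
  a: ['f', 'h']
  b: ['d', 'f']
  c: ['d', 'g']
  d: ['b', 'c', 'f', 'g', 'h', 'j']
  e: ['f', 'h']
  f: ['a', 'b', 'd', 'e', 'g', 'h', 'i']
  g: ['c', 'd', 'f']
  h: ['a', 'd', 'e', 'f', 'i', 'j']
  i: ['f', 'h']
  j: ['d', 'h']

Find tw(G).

A width-2 tree decomposition is:
Bags: B1 = {d, f, h}  B2 = {d, f, g}  B3 = {a, f, h}  B4 = {c, d, g}  B5 = {e, f, h}  B6 = {b, d, f}  B7 = {d, h, j}  B8 = {f, h, i}
Tree: B1–B2, B1–B3, B2–B4, B1–B5, B1–B6, B1–B7, B3–B8
Every bag has size at most 3, so the width is 3 − 1 = 2 and tw(G) ≤ 2. For the lower bound, the 3 vertices {d, h, j} are pairwise adjacent, and any tree decomposition puts a clique entirely inside one bag — forcing width ≥ 2. Combining the bounds, tw(G) = 2.

2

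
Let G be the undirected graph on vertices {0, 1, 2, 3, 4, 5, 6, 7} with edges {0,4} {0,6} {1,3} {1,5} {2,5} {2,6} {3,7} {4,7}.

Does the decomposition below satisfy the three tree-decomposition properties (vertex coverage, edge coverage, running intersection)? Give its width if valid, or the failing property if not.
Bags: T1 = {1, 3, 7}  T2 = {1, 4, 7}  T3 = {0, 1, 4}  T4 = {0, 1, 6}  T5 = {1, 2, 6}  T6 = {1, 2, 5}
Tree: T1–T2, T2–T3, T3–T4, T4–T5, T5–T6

Every vertex of G appears in some bag (union = {0, 1, 2, 3, 4, 5, 6, 7}); every edge is covered by a bag; and for each vertex v the set of bags containing v is connected in the bag tree. The decomposition is therefore valid. The largest bag has 3 vertices, so the width is 2.

Yes; width 2.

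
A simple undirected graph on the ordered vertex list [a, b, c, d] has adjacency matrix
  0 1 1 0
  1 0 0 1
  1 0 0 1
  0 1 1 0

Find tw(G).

2

A width-2 tree decomposition is:
Bags: B1 = {a, c, d}  B2 = {a, b, d}
Tree: B1–B2
Each bag holds 3 vertices, so the decomposition has width 2, which upper-bounds the treewidth. The edges a–c–d–b–a form a cycle, so G is not a tree and its treewidth is at least 2. The upper and lower bounds meet at 2, so that is the treewidth.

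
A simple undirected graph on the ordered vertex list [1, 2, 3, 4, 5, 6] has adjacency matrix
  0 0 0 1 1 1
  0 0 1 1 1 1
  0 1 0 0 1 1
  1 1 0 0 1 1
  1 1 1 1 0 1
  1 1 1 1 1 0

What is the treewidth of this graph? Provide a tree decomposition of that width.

Treewidth 3.
One such decomposition:
Bags: B1 = {1, 4, 5, 6}  B2 = {2, 4, 5, 6}  B3 = {2, 3, 5, 6}
Tree: B1–B2, B2–B3

Each bag holds 4 vertices, so the decomposition has width 3, which upper-bounds the treewidth. For the lower bound, the 4 vertices {1, 4, 5, 6} are pairwise adjacent, and any tree decomposition puts a clique entirely inside one bag — forcing width ≥ 3. Hence tw(G) = 3 exactly.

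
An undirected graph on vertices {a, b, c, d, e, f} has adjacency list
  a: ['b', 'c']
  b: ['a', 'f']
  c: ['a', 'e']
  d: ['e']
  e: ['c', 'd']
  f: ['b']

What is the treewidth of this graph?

A width-1 tree decomposition is:
Bags: B1 = {d, e}  B2 = {c, e}  B3 = {a, c}  B4 = {a, b}  B5 = {b, f}
Tree: B1–B2, B2–B3, B3–B4, B4–B5
Every bag has size at most 2, so the width is 2 − 1 = 1 and tw(G) ≤ 1. Any graph with an edge has treewidth ≥ 1, and G has the edge d–e. Combining the bounds, tw(G) = 1.

1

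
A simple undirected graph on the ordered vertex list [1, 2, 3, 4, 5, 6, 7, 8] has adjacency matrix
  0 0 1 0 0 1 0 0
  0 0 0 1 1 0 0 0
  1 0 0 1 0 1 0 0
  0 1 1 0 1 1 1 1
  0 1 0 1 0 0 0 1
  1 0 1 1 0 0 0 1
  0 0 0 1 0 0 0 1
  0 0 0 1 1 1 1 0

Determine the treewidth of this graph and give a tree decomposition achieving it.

Each bag holds 3 vertices, so the decomposition has width 2, which upper-bounds the treewidth. Conversely, {1, 3, 6} is a clique of size 3, and the vertices of any clique must share a bag in every tree decomposition; so some bag has ≥ 3 vertices and tw(G) ≥ 2. Therefore the treewidth is 2.

Treewidth 2.
Bags: B1 = {3, 4, 6}  B2 = {4, 6, 8}  B3 = {1, 3, 6}  B4 = {4, 5, 8}  B5 = {2, 4, 5}  B6 = {4, 7, 8}
Tree: B1–B2, B1–B3, B2–B4, B4–B5, B2–B6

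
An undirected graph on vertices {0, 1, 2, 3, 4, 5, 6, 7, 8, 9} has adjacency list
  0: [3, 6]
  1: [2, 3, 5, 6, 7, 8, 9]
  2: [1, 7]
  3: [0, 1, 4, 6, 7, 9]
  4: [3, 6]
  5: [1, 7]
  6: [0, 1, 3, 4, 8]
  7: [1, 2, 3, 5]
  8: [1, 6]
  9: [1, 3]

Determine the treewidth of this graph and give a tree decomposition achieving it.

Treewidth 2.
One optimal decomposition is:
Bags: B1 = {1, 3, 7}  B2 = {1, 3, 6}  B3 = {1, 2, 7}  B4 = {0, 3, 6}  B5 = {3, 4, 6}  B6 = {1, 6, 8}  B7 = {1, 5, 7}  B8 = {1, 3, 9}
Tree: B1–B2, B1–B3, B2–B4, B4–B5, B2–B6, B3–B7, B2–B8

The largest bag has 3 vertices, giving width 2; this decomposition certifies tw(G) ≤ 2. Conversely, {0, 3, 6} is a clique of size 3, and the vertices of any clique must share a bag in every tree decomposition; so some bag has ≥ 3 vertices and tw(G) ≥ 2. Therefore the treewidth is 2.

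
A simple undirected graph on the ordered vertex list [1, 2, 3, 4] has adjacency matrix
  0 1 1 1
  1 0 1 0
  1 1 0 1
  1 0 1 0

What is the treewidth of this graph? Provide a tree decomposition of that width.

The largest bag has 3 vertices, giving width 2; this decomposition certifies tw(G) ≤ 2. For the lower bound, the 3 vertices {1, 2, 3} are pairwise adjacent, and any tree decomposition puts a clique entirely inside one bag — forcing width ≥ 2. The upper and lower bounds meet at 2, so that is the treewidth.

Treewidth 2.
One optimal decomposition is:
Bags: B1 = {1, 3, 4}  B2 = {1, 2, 3}
Tree: B1–B2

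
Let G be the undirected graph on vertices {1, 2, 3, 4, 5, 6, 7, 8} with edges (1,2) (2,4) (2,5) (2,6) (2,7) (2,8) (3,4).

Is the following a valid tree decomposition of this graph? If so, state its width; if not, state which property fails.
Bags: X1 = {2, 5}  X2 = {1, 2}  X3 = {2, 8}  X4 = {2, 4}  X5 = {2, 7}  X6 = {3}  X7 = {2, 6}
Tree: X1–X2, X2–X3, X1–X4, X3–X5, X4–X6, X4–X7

No — edge (4,3) lies in no bag.

A tree decomposition must satisfy three properties: every vertex lies in some bag; for every edge, both endpoints lie together in some bag; and for every vertex, the bags containing it form a connected subtree. Here edge (4,3) lies in no bag, so the decomposition is invalid.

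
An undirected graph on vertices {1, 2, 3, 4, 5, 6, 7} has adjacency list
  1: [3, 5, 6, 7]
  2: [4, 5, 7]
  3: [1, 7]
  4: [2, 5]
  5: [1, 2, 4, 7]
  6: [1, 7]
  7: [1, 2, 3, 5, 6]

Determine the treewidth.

A width-2 tree decomposition is:
Bags: B1 = {1, 5, 7}  B2 = {2, 5, 7}  B3 = {1, 6, 7}  B4 = {1, 3, 7}  B5 = {2, 4, 5}
Tree: B1–B2, B1–B3, B3–B4, B2–B5
Every bag has size at most 3, so the width is 3 − 1 = 2 and tw(G) ≤ 2. For the lower bound, the 3 vertices {2, 4, 5} are pairwise adjacent, and any tree decomposition puts a clique entirely inside one bag — forcing width ≥ 2. Therefore the treewidth is 2.

2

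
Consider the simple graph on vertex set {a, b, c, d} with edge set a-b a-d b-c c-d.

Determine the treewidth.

2

A width-2 tree decomposition is:
Bags: B1 = {b, c, d}  B2 = {a, b, d}
Tree: B1–B2
Every bag has size at most 3, so the width is 3 − 1 = 2 and tw(G) ≤ 2. For the lower bound, G contains the cycle d–c–b–a–d, so G is not a forest; only forests have treewidth ≤ 1, hence tw(G) ≥ 2. Combining the bounds, tw(G) = 2.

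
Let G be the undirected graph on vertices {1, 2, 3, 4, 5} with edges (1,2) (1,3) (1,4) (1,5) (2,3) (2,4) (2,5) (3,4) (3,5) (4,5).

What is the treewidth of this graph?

A width-4 tree decomposition is:
Bags: B1 = {1, 2, 3, 4, 5}
Tree: (single bag)
With just one bag of size 5, the width is 5 − 1 = 4, so tw(G) ≤ 4. On the other hand G contains the 5-clique {1, 2, 3, 4, 5}. A clique must lie in a single bag of any decomposition, so no decomposition can have width below 4. The upper and lower bounds meet at 4, so that is the treewidth.

4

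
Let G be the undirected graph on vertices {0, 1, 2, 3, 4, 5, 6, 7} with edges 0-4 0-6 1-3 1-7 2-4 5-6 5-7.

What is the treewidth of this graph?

1

A width-1 tree decomposition is:
Bags: B1 = {2, 4}  B2 = {0, 4}  B3 = {0, 6}  B4 = {5, 6}  B5 = {5, 7}  B6 = {1, 7}  B7 = {1, 3}
Tree: B1–B2, B2–B3, B3–B4, B4–B5, B5–B6, B6–B7
Each bag holds 2 vertices, so the decomposition has width 1, which upper-bounds the treewidth. Since G has at least one edge (e.g. 2–4), it is not an edgeless graph, so tw(G) ≥ 1. Therefore the treewidth is 1.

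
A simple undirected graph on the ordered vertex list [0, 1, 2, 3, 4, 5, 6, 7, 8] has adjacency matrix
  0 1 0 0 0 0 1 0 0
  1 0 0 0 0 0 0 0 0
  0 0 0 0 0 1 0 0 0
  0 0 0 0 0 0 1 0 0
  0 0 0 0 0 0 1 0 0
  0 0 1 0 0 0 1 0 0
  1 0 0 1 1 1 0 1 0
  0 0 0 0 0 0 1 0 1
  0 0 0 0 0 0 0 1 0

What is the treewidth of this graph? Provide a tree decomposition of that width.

Treewidth 1.
One such decomposition:
Bags: B1 = {2, 5}  B2 = {5, 6}  B3 = {0, 6}  B4 = {4, 6}  B5 = {6, 7}  B6 = {7, 8}  B7 = {3, 6}  B8 = {0, 1}
Tree: B1–B2, B2–B3, B3–B4, B4–B5, B5–B6, B4–B7, B3–B8

Every bag has size at most 2, so the width is 2 − 1 = 1 and tw(G) ≤ 1. Any graph with an edge has treewidth ≥ 1, and G has the edge 5–2. Therefore the treewidth is 1.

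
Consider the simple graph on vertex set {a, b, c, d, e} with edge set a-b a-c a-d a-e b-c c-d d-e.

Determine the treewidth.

2

A width-2 tree decomposition is:
Bags: B1 = {a, c, d}  B2 = {a, b, c}  B3 = {a, d, e}
Tree: B1–B2, B1–B3
Each bag holds 3 vertices, so the decomposition has width 2, which upper-bounds the treewidth. On the other hand G contains the 3-clique {a, d, e}. A clique must lie in a single bag of any decomposition, so no decomposition can have width below 2. Therefore the treewidth is 2.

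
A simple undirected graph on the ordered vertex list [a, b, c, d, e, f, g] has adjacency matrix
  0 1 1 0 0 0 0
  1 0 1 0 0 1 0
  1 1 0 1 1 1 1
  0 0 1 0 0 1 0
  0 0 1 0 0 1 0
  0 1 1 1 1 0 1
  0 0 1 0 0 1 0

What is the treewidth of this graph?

A width-2 tree decomposition is:
Bags: B1 = {c, f, g}  B2 = {b, c, f}  B3 = {a, b, c}  B4 = {c, e, f}  B5 = {c, d, f}
Tree: B1–B2, B2–B3, B1–B4, B2–B5
Every bag has size at most 3, so the width is 3 − 1 = 2 and tw(G) ≤ 2. For the lower bound, the 3 vertices {a, b, c} are pairwise adjacent, and any tree decomposition puts a clique entirely inside one bag — forcing width ≥ 2. Combining the bounds, tw(G) = 2.

2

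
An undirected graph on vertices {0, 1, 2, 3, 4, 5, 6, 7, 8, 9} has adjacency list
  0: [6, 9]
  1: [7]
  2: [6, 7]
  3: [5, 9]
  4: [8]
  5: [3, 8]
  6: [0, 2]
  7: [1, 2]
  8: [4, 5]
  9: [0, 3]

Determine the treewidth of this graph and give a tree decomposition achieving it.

Treewidth 1.
Bags: B1 = {4, 8}  B2 = {5, 8}  B3 = {3, 5}  B4 = {3, 9}  B5 = {0, 9}  B6 = {0, 6}  B7 = {2, 6}  B8 = {2, 7}  B9 = {1, 7}
Tree: B1–B2, B2–B3, B3–B4, B4–B5, B5–B6, B6–B7, B7–B8, B8–B9

Each bag holds 2 vertices, so the decomposition has width 1, which upper-bounds the treewidth. Since G has at least one edge (e.g. 4–8), it is not an edgeless graph, so tw(G) ≥ 1. Hence tw(G) = 1 exactly.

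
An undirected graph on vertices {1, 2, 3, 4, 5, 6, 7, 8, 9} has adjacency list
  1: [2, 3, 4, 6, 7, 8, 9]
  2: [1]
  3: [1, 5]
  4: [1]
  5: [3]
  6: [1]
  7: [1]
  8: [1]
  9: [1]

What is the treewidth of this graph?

A width-1 tree decomposition is:
Bags: B1 = {1, 8}  B2 = {1, 6}  B3 = {1, 7}  B4 = {1, 9}  B5 = {1, 2}  B6 = {1, 4}  B7 = {1, 3}  B8 = {3, 5}
Tree: B1–B2, B2–B3, B1–B4, B1–B5, B3–B6, B3–B7, B7–B8
Every bag has size at most 2, so the width is 2 − 1 = 1 and tw(G) ≤ 1. G has an edge, so its treewidth is at least 1. Combining the bounds, tw(G) = 1.

1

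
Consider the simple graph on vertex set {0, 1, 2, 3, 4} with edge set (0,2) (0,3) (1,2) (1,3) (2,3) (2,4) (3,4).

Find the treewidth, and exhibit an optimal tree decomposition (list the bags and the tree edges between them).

Treewidth 2.
One such decomposition:
Bags: B1 = {0, 2, 3}  B2 = {1, 2, 3}  B3 = {2, 3, 4}
Tree: B1–B2, B1–B3

The largest bag has 3 vertices, giving width 2; this decomposition certifies tw(G) ≤ 2. Conversely, {0, 2, 3} is a clique of size 3, and the vertices of any clique must share a bag in every tree decomposition; so some bag has ≥ 3 vertices and tw(G) ≥ 2. Combining the bounds, tw(G) = 2.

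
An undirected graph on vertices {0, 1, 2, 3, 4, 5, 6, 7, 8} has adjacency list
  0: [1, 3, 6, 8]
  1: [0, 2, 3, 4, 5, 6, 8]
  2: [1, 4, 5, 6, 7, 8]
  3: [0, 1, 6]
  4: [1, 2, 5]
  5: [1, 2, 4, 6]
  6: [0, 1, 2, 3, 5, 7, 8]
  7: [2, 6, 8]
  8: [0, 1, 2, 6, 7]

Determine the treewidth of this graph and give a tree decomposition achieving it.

Every bag has size at most 4, so the width is 4 − 1 = 3 and tw(G) ≤ 3. On the other hand G contains the 4-clique {1, 2, 4, 5}. A clique must lie in a single bag of any decomposition, so no decomposition can have width below 3. Combining the bounds, tw(G) = 3.

Treewidth 3.
One optimal decomposition is:
Bags: B1 = {1, 2, 5, 6}  B2 = {1, 2, 6, 8}  B3 = {2, 6, 7, 8}  B4 = {0, 1, 6, 8}  B5 = {1, 2, 4, 5}  B6 = {0, 1, 3, 6}
Tree: B1–B2, B2–B3, B2–B4, B1–B5, B4–B6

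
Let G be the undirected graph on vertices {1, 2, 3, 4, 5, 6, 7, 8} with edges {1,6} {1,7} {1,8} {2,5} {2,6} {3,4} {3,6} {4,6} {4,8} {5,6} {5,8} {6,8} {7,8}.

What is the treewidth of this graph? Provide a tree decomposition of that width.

Each bag holds 3 vertices, so the decomposition has width 2, which upper-bounds the treewidth. On the other hand G contains the 3-clique {1, 6, 8}. A clique must lie in a single bag of any decomposition, so no decomposition can have width below 2. Hence tw(G) = 2 exactly.

Treewidth 2.
One optimal decomposition is:
Bags: B1 = {1, 7, 8}  B2 = {1, 6, 8}  B3 = {4, 6, 8}  B4 = {5, 6, 8}  B5 = {2, 5, 6}  B6 = {3, 4, 6}
Tree: B1–B2, B2–B3, B2–B4, B4–B5, B3–B6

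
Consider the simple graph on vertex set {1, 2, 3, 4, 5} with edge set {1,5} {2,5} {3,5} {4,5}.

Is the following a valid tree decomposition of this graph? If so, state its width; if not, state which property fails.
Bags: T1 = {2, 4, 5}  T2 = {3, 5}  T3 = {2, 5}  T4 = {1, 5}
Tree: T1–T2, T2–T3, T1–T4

A tree decomposition must satisfy three properties: every vertex lies in some bag; for every edge, both endpoints lie together in some bag; and for every vertex, the bags containing it form a connected subtree. Here bags containing vertex 2 are not connected in the tree, so the decomposition is invalid.

No — bags containing vertex 2 are not connected in the tree.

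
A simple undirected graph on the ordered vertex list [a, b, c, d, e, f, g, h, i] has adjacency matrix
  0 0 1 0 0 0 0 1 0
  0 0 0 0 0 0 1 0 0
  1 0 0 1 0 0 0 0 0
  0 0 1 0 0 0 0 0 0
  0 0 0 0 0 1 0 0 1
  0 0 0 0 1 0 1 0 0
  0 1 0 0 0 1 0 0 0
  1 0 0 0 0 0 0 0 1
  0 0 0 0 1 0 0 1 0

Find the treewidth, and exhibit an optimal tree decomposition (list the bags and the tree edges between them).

The largest bag has 2 vertices, giving width 1; this decomposition certifies tw(G) ≤ 1. G has an edge, so its treewidth is at least 1. Therefore the treewidth is 1.

Treewidth 1.
One such decomposition:
Bags: B1 = {b, g}  B2 = {f, g}  B3 = {e, f}  B4 = {e, i}  B5 = {h, i}  B6 = {a, h}  B7 = {a, c}  B8 = {c, d}
Tree: B1–B2, B2–B3, B3–B4, B4–B5, B5–B6, B6–B7, B7–B8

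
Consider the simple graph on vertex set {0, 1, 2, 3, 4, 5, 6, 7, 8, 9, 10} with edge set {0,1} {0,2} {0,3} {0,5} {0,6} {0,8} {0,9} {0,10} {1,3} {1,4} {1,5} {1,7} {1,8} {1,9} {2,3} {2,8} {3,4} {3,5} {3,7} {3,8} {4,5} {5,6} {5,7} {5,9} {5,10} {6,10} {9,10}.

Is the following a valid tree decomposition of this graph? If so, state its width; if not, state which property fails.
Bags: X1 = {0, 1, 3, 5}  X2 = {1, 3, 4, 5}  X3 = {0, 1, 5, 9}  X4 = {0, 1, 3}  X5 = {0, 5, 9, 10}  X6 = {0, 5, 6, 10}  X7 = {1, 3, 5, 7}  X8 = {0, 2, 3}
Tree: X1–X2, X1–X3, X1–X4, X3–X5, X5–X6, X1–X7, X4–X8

No — vertex 8 appears in no bag.

A tree decomposition must satisfy three properties: every vertex lies in some bag; for every edge, both endpoints lie together in some bag; and for every vertex, the bags containing it form a connected subtree. Here vertex 8 appears in no bag, so the decomposition is invalid.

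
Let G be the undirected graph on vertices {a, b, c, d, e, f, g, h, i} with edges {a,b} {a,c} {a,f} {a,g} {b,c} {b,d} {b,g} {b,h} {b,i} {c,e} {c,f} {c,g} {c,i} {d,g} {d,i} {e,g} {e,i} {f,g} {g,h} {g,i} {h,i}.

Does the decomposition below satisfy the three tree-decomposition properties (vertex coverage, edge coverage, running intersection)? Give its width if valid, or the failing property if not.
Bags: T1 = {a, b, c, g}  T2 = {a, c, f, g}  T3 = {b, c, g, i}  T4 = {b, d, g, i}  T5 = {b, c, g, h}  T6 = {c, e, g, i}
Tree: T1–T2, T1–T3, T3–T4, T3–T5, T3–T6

No — edge (i,h) lies in no bag.

A tree decomposition must satisfy three properties: every vertex lies in some bag; for every edge, both endpoints lie together in some bag; and for every vertex, the bags containing it form a connected subtree. Here edge (i,h) lies in no bag, so the decomposition is invalid.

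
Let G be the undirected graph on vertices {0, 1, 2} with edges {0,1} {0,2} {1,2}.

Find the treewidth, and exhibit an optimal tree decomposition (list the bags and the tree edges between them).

Treewidth 2.
One optimal decomposition is:
Bags: B1 = {0, 1, 2}
Tree: (single bag)

A single bag containing all 3 vertices is trivially a valid decomposition of width 2. On the other hand G contains the 3-clique {0, 1, 2}. A clique must lie in a single bag of any decomposition, so no decomposition can have width below 2. Hence tw(G) = 2 exactly.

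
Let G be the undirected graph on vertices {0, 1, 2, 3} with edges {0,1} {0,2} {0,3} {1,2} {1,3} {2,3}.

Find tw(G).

3

A width-3 tree decomposition is:
Bags: B1 = {0, 1, 2, 3}
Tree: (single bag)
With just one bag of size 4, the width is 4 − 1 = 3, so tw(G) ≤ 3. On the other hand G contains the 4-clique {0, 1, 2, 3}. A clique must lie in a single bag of any decomposition, so no decomposition can have width below 3. The upper and lower bounds meet at 3, so that is the treewidth.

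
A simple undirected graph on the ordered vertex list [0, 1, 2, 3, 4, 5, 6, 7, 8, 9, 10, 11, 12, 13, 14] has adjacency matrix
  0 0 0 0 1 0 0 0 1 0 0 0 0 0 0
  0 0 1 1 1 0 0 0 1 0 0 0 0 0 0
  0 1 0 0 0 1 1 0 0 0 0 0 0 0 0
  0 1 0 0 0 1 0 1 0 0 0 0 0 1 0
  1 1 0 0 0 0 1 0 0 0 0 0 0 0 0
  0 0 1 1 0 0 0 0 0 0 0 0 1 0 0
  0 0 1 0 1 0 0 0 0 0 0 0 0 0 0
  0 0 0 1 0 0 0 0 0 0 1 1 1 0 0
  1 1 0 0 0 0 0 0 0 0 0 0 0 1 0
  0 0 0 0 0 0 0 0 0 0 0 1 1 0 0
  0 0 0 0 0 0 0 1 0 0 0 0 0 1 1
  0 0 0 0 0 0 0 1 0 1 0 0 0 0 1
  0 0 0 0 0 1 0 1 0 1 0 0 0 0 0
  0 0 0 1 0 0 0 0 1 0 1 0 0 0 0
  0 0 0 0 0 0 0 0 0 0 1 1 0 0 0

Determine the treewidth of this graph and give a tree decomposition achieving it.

Every bag has size at most 4, so the width is 4 − 1 = 3 and tw(G) ≤ 3. For the lower bound: the 4 vertex sets {0,4,6}, {8}, {1}, {2,3,5,13} are disjoint, each induces a connected subgraph, and every pair is joined by at least one edge of G. Contracting each set to a single vertex therefore yields K_{4} as a minor, and since treewidth is minor-monotone, tw(G) ≥ tw(K_{4}) = 3. The upper and lower bounds meet at 3, so that is the treewidth.

Treewidth 3.
Bags: B1 = {0, 4, 6, 8}  B2 = {1, 4, 6, 8}  B3 = {1, 2, 6, 8}  B4 = {1, 2, 8, 13}  B5 = {1, 2, 3, 13}  B6 = {2, 3, 5, 13}  B7 = {3, 5, 10, 13}  B8 = {3, 5, 7, 10}  B9 = {5, 7, 10, 12}  B10 = {7, 10, 12, 14}  B11 = {7, 11, 12, 14}  B12 = {9, 11, 12, 14}
Tree: B1–B2, B2–B3, B3–B4, B4–B5, B5–B6, B6–B7, B7–B8, B8–B9, B9–B10, B10–B11, B11–B12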